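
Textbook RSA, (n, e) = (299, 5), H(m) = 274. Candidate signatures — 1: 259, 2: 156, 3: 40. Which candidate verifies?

Candidate 1: Squares mod 299: 259^1≡259, 259^2≡105, 259^4≡261; 5 = 4 + 1, so 259^5 ≡ 261·259 ≡ 25 (mod 299)
Candidate 2: Squares mod 299: 156^1≡156, 156^2≡117, 156^4≡234; 5 = 4 + 1, so 156^5 ≡ 234·156 ≡ 26 (mod 299)
Candidate 3: Squares mod 299: 40^1≡40, 40^2≡105, 40^4≡261; 5 = 4 + 1, so 40^5 ≡ 261·40 ≡ 274 (mod 299)
  → matches H(m) = 274

3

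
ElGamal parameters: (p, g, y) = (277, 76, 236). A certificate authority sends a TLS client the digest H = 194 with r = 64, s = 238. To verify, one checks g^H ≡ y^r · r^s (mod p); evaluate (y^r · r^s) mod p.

236^64 mod 277 = 30
64^238 mod 277 = 273
y^r · r^s ≡ 30·273 = 8190 ≡ 157 (mod 277)

157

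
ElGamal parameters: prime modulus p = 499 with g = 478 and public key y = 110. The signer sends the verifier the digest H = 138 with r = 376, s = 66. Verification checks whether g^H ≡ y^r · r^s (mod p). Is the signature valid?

Left side g^H mod p:
Squares mod 499: 478^1≡478, 478^2≡441, 478^4≡370, 478^8≡174, 478^16≡336, 478^32≡122, 478^64≡413, 478^128≡410
138 = 128 + 8 + 2, so 478^138 ≡ 410·174·441 ≡ 487 (mod 499)
Right side y^r · r^s mod p:
Squares mod 499: 110^1≡110, 110^2≡124, 110^4≡406, 110^8≡166, 110^16≡111, 110^32≡345, 110^64≡263, 110^128≡307, 110^256≡437
376 = 256 + 64 + 32 + 16 + 8, so 110^376 ≡ 437·263·345·111·166 ≡ 216 (mod 499)
Squares mod 499: 376^1≡376, 376^2≡159, 376^4≡331, 376^8≡280, 376^16≡57, 376^32≡255, 376^64≡155
66 = 64 + 2, so 376^66 ≡ 155·159 ≡ 194 (mod 499)
216·194 = 41904 ≡ 487 (mod 499)
487 ≡ 487 (mod 499), so the signature is genuine.

valid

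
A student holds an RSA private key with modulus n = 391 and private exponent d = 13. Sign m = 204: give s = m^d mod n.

m^2 ≡ 204^2 = 41616 ≡ 170
m^4 ≡ 170^2 = 28900 ≡ 357
m^8 ≡ 357^2 = 127449 ≡ 374
13 = 8 + 4 + 1, so m^13 ≡ 374·357·204 ≡ 221 (mod 391)

221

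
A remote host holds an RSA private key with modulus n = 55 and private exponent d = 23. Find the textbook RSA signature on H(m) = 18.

2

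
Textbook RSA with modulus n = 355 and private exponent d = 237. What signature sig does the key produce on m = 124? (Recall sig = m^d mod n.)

m^237 mod 355 = 139

139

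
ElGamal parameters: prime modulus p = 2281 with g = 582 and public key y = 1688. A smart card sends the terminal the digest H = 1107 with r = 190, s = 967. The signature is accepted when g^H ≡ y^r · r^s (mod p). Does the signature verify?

does not verify

Left side g^H mod p:
Squares mod 2281: 582^1≡582, 582^2≡1136, 582^4≡1731, 582^8≡1408, 582^16≡275, 582^32≡352, 582^64≡730, 582^128≡1427, 582^256≡1677, 582^512≡2137, 582^1024≡207
1107 = 1024 + 64 + 16 + 2 + 1, so 582^1107 ≡ 207·730·275·1136·582 ≡ 423 (mod 2281)
Right side y^r · r^s mod p:
Squares mod 2281: 1688^1≡1688, 1688^2≡375, 1688^4≡1484, 1688^8≡1091, 1688^16≡1880, 1688^32≡1131, 1688^64≡1801, 1688^128≡19
190 = 128 + 32 + 16 + 8 + 4 + 2, so 1688^190 ≡ 19·1131·1880·1091·1484·375 ≡ 1618 (mod 2281)
Squares mod 2281: 190^1≡190, 190^2≡1885, 190^4≡1708, 190^8≡2146, 190^16≡2258, 190^32≡529, 190^64≡1559, 190^128≡1216, 190^256≡568, 190^512≡1003
967 = 512 + 256 + 128 + 64 + 4 + 2 + 1, so 190^967 ≡ 1003·568·1216·1559·1708·1885·190 ≡ 2033 (mod 2281)
1618·2033 = 3289394 ≡ 192 (mod 2281)
423 ≠ 192, so verification fails.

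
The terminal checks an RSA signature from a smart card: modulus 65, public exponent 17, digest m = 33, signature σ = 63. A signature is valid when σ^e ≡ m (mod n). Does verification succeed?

σ^2 ≡ 63^2 = 3969 ≡ 4
σ^4 ≡ 4^2 = 16
σ^8 ≡ 16^2 = 256 ≡ 61
σ^16 ≡ 61^2 = 3721 ≡ 16
17 = 16 + 1, so σ^17 ≡ 16·63 ≡ 33 (mod 65)
33 = m, so the signature checks out.

passes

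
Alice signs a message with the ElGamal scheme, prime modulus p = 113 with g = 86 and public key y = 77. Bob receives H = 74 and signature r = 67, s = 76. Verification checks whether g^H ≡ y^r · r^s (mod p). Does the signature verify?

does not verify

Left side g^H mod p:
86^2 = 7396 ≡ 51
86^4 ≡ 51^2 = 2601 ≡ 2
86^8 ≡ 2^2 = 4
86^16 ≡ 4^2 = 16
86^32 ≡ 16^2 = 256 ≡ 30
86^64 ≡ 30^2 = 900 ≡ 109
74 = 64 + 8 + 2, so 86^74 ≡ 109·4·51 ≡ 88 (mod 113)
Right side y^r · r^s mod p:
77^2 = 5929 ≡ 53
77^4 ≡ 53^2 = 2809 ≡ 97
77^8 ≡ 97^2 = 9409 ≡ 30
77^16 ≡ 30^2 = 900 ≡ 109
77^32 ≡ 109^2 = 11881 ≡ 16
77^64 ≡ 16^2 = 256 ≡ 30
67 = 64 + 2 + 1, so 77^67 ≡ 30·53·77 ≡ 51 (mod 113)
67^2 = 4489 ≡ 82
67^4 ≡ 82^2 = 6724 ≡ 57
67^8 ≡ 57^2 = 3249 ≡ 85
67^16 ≡ 85^2 = 7225 ≡ 106
67^32 ≡ 106^2 = 11236 ≡ 49
67^64 ≡ 49^2 = 2401 ≡ 28
76 = 64 + 8 + 4, so 67^76 ≡ 28·85·57 ≡ 60 (mod 113)
51·60 = 3060 ≡ 9 (mod 113)
88 ≠ 9, so verification fails.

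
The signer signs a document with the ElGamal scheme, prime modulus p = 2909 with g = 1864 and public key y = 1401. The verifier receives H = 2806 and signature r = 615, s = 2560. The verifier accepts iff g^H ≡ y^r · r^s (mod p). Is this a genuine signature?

forged

Left side g^H mod p:
Squares mod 2909: 1864^1≡1864, 1864^2≡1150, 1864^4≡1814, 1864^8≡517, 1864^16≡2570, 1864^32≡1470, 1864^64≡2422, 1864^128≡1540, 1864^256≡765, 1864^512≡516, 1864^1024≡1537, 1864^2048≡261
2806 = 2048 + 512 + 128 + 64 + 32 + 16 + 4 + 2, so 1864^2806 ≡ 261·516·1540·2422·1470·2570·1814·1150 ≡ 2728 (mod 2909)
Right side y^r · r^s mod p:
Squares mod 2909: 1401^1≡1401, 1401^2≡2135, 1401^4≡2731, 1401^8≡2594, 1401^16≡319, 1401^32≡2855, 1401^64≡7, 1401^128≡49, 1401^256≡2401, 1401^512≡2072
615 = 512 + 64 + 32 + 4 + 2 + 1, so 1401^615 ≡ 2072·7·2855·2731·2135·1401 ≡ 2025 (mod 2909)
Squares mod 2909: 615^1≡615, 615^2≡55, 615^4≡116, 615^8≡1820, 615^16≡1958, 615^32≡2611, 615^64≡1534, 615^128≡2684, 615^256≡1172, 615^512≡536, 615^1024≡2214, 615^2048≡131
2560 = 2048 + 512, so 615^2560 ≡ 131·536 ≡ 400 (mod 2909)
2025·400 = 810000 ≡ 1298 (mod 2909)
2728 ≠ 1298, so verification fails.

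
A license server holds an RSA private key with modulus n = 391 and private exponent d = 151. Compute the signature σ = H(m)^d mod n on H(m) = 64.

361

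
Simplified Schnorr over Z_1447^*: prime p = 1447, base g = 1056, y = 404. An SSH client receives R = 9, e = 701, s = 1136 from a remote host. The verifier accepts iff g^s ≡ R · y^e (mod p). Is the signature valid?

invalid

g^s mod p:
1056^1136 mod 1447 = 821
R · y^e mod p:
404^701 mod 1447 = 631
9·631 = 5679 ≡ 1338 (mod 1447)
821 ≠ 1338; the check fails.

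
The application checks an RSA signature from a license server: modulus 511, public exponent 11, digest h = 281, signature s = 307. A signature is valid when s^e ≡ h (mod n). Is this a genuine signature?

s^2 ≡ 307^2 = 94249 ≡ 225
s^4 ≡ 225^2 = 50625 ≡ 36
s^8 ≡ 36^2 = 1296 ≡ 274
11 = 8 + 2 + 1, so s^11 ≡ 274·225·307 ≡ 132 (mod 511)
s^11 mod 511 = 132, but h = 281.

forged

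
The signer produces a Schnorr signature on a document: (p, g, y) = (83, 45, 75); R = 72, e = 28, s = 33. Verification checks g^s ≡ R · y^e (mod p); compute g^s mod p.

Squares mod 83: 45^1≡45, 45^2≡33, 45^4≡10, 45^8≡17, 45^16≡40, 45^32≡23
33 = 32 + 1, so 45^33 ≡ 23·45 ≡ 39 (mod 83)

39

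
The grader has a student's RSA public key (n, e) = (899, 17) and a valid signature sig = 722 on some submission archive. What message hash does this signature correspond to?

Squares mod 899: sig^1≡722, sig^2≡763, sig^4≡516, sig^8≡152, sig^16≡629
17 = 16 + 1, so sig^17 ≡ 629·722 ≡ 143 (mod 899)

143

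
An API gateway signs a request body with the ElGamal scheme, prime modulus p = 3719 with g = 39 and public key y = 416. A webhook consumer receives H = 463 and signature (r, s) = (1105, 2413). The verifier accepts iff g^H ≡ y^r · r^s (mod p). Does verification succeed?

passes

Left side g^H mod p:
39^463 mod 3719 = 2243
Right side y^r · r^s mod p:
416^1105 mod 3719 = 2171
1105^2413 mod 3719 = 3374
2171·3374 = 7324954 ≡ 2243 (mod 3719)
2243 ≡ 2243 (mod 3719), so the signature is genuine.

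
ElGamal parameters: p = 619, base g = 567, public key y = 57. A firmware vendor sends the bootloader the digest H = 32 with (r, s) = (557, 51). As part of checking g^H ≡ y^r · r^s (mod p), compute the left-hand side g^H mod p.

Squares mod 619: 567^1≡567, 567^2≡228, 567^4≡607, 567^8≡144, 567^16≡309, 567^32≡155
567^32 ≡ 155 (mod 619)

155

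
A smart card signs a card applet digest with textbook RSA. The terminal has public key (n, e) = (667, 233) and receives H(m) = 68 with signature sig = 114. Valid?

Squares mod 667: sig^1≡114, sig^2≡323, sig^4≡277, sig^8≡24, sig^16≡576, sig^32≡277, sig^64≡24, sig^128≡576
233 = 128 + 64 + 32 + 8 + 1, so sig^233 ≡ 576·24·277·24·114 ≡ 68 (mod 667)
sig^233 mod 667 = 68 matches H(m).

yes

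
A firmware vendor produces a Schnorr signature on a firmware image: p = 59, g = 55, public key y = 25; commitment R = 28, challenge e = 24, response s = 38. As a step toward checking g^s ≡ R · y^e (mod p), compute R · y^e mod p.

7

25^2 = 625 ≡ 35
25^4 ≡ 35^2 = 1225 ≡ 45
25^8 ≡ 45^2 = 2025 ≡ 19
25^16 ≡ 19^2 = 361 ≡ 7
24 = 16 + 8, so 25^24 ≡ 7·19 ≡ 15 (mod 59)
R · y^e ≡ 28·15 = 420 ≡ 7 (mod 59)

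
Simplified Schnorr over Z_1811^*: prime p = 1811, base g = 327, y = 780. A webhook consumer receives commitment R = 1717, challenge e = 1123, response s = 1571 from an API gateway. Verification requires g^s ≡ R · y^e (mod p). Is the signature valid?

invalid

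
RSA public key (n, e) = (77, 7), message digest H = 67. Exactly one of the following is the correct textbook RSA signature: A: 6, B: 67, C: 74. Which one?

Candidate A: Squares mod 77: 6^1≡6, 6^2≡36, 6^4≡64; 7 = 4 + 2 + 1, so 6^7 ≡ 64·36·6 ≡ 41 (mod 77)
Candidate B: Squares mod 77: 67^1≡67, 67^2≡23, 67^4≡67; 7 = 4 + 2 + 1, so 67^7 ≡ 67·23·67 ≡ 67 (mod 77)
  → matches H = 67
Candidate C: Squares mod 77: 74^1≡74, 74^2≡9, 74^4≡4; 7 = 4 + 2 + 1, so 74^7 ≡ 4·9·74 ≡ 46 (mod 77)

B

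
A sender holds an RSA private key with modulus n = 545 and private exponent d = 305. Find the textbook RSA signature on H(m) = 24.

(H(m))^2 ≡ 24^2 = 576 ≡ 31
(H(m))^4 ≡ 31^2 = 961 ≡ 416
(H(m))^8 ≡ 416^2 = 173056 ≡ 291
(H(m))^16 ≡ 291^2 = 84681 ≡ 206
(H(m))^32 ≡ 206^2 = 42436 ≡ 471
(H(m))^64 ≡ 471^2 = 221841 ≡ 26
(H(m))^128 ≡ 26^2 = 676 ≡ 131
(H(m))^256 ≡ 131^2 = 17161 ≡ 266
305 = 256 + 32 + 16 + 1, so (H(m))^305 ≡ 266·471·206·24 ≡ 229 (mod 545)

229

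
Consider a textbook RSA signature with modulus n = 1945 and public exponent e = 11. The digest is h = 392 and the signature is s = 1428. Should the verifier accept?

accept

Squares mod 1945: s^1≡1428, s^2≡824, s^4≡171, s^8≡66
11 = 8 + 2 + 1, so s^11 ≡ 66·824·1428 ≡ 392 (mod 1945)
s^11 mod 1945 = 392 matches h.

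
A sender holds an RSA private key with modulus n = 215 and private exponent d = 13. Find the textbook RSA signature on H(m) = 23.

(H(m))^2 ≡ 23^2 = 529 ≡ 99
(H(m))^4 ≡ 99^2 = 9801 ≡ 126
(H(m))^8 ≡ 126^2 = 15876 ≡ 181
13 = 8 + 4 + 1, so (H(m))^13 ≡ 181·126·23 ≡ 153 (mod 215)

153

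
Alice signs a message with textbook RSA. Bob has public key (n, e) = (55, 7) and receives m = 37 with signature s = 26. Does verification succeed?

fails

s^2 ≡ 26^2 = 676 ≡ 16
s^4 ≡ 16^2 = 256 ≡ 36
7 = 4 + 2 + 1, so s^7 ≡ 36·16·26 ≡ 16 (mod 55)
s^7 mod 55 = 16, but m = 37.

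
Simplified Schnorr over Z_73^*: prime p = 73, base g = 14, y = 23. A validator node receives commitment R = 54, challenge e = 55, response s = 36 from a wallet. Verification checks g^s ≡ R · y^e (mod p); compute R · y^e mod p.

72

23^2 = 529 ≡ 18
23^4 ≡ 18^2 = 324 ≡ 32
23^8 ≡ 32^2 = 1024 ≡ 2
23^16 ≡ 2^2 = 4
23^32 ≡ 4^2 = 16
55 = 32 + 16 + 4 + 2 + 1, so 23^55 ≡ 16·4·32·18·23 ≡ 50 (mod 73)
R · y^e ≡ 54·50 = 2700 ≡ 72 (mod 73)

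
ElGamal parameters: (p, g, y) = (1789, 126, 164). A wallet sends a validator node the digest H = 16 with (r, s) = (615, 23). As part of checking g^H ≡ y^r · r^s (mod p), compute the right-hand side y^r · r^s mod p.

447

164^2 = 26896 ≡ 61
164^4 ≡ 61^2 = 3721 ≡ 143
164^8 ≡ 143^2 = 20449 ≡ 770
164^16 ≡ 770^2 = 592900 ≡ 741
164^32 ≡ 741^2 = 549081 ≡ 1647
164^64 ≡ 1647^2 = 2712609 ≡ 485
164^128 ≡ 485^2 = 235225 ≡ 866
164^256 ≡ 866^2 = 749956 ≡ 365
164^512 ≡ 365^2 = 133225 ≡ 839
615 = 512 + 64 + 32 + 4 + 2 + 1, so 164^615 ≡ 839·485·1647·143·61·164 ≡ 1137 (mod 1789)
615^2 = 378225 ≡ 746
615^4 ≡ 746^2 = 556516 ≡ 137
615^8 ≡ 137^2 = 18769 ≡ 879
615^16 ≡ 879^2 = 772641 ≡ 1582
23 = 16 + 4 + 2 + 1, so 615^23 ≡ 1582·137·746·615 ≡ 699 (mod 1789)
y^r · r^s ≡ 1137·699 = 794763 ≡ 447 (mod 1789)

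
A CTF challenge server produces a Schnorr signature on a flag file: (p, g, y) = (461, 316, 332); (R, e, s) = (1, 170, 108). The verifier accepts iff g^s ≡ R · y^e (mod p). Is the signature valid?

invalid

g^s mod p:
Squares mod 461: 316^1≡316, 316^2≡280, 316^4≡30, 316^8≡439, 316^16≡23, 316^32≡68, 316^64≡14
108 = 64 + 32 + 8 + 4, so 316^108 ≡ 14·68·439·30 ≡ 23 (mod 461)
R · y^e mod p:
Squares mod 461: 332^1≡332, 332^2≡45, 332^4≡181, 332^8≡30, 332^16≡439, 332^32≡23, 332^64≡68, 332^128≡14
170 = 128 + 32 + 8 + 2, so 332^170 ≡ 14·23·30·45 ≡ 438 (mod 461)
1·438 = 438 ≡ 438 (mod 461)
23 ≠ 438; the check fails.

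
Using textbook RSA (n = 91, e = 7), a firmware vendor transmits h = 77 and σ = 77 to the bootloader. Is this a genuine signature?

Squares mod 91: σ^1≡77, σ^2≡14, σ^4≡14
7 = 4 + 2 + 1, so σ^7 ≡ 14·14·77 ≡ 77 (mod 91)
Since 77 equals the digest 77, verification succeeds.

genuine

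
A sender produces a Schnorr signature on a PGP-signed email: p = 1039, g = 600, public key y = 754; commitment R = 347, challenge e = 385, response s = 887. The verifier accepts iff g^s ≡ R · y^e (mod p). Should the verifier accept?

reject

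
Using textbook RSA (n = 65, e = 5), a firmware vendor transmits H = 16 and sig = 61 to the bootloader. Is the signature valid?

sig^2 ≡ 61^2 = 3721 ≡ 16
sig^4 ≡ 16^2 = 256 ≡ 61
5 = 4 + 1, so sig^5 ≡ 61·61 ≡ 16 (mod 65)
sig^5 mod 65 = 16 matches H.

valid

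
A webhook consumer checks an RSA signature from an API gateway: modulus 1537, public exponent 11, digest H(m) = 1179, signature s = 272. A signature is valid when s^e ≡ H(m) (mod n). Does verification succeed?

fails

Squares mod 1537: s^1≡272, s^2≡208, s^4≡228, s^8≡1263
11 = 8 + 2 + 1, so s^11 ≡ 1263·208·272 ≡ 358 (mod 1537)
358 ≠ 1179, so verification fails.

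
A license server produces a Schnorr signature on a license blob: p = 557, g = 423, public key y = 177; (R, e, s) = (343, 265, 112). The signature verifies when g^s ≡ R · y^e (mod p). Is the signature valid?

invalid

g^s mod p:
423^2 = 178929 ≡ 132
423^4 ≡ 132^2 = 17424 ≡ 157
423^8 ≡ 157^2 = 24649 ≡ 141
423^16 ≡ 141^2 = 19881 ≡ 386
423^32 ≡ 386^2 = 148996 ≡ 277
423^64 ≡ 277^2 = 76729 ≡ 420
112 = 64 + 32 + 16, so 423^112 ≡ 420·277·386 ≡ 229 (mod 557)
R · y^e mod p:
177^2 = 31329 ≡ 137
177^4 ≡ 137^2 = 18769 ≡ 388
177^8 ≡ 388^2 = 150544 ≡ 154
177^16 ≡ 154^2 = 23716 ≡ 322
177^32 ≡ 322^2 = 103684 ≡ 82
177^64 ≡ 82^2 = 6724 ≡ 40
177^128 ≡ 40^2 = 1600 ≡ 486
177^256 ≡ 486^2 = 236196 ≡ 28
265 = 256 + 8 + 1, so 177^265 ≡ 28·154·177 ≡ 134 (mod 557)
343·134 = 45962 ≡ 288 (mod 557)
229 ≠ 288; the check fails.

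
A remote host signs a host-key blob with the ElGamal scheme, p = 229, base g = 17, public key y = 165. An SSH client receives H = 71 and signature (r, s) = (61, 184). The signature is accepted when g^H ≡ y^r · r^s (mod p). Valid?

Left side g^H mod p:
17^2 = 289 ≡ 60
17^4 ≡ 60^2 = 3600 ≡ 165
17^8 ≡ 165^2 = 27225 ≡ 203
17^16 ≡ 203^2 = 41209 ≡ 218
17^32 ≡ 218^2 = 47524 ≡ 121
17^64 ≡ 121^2 = 14641 ≡ 214
71 = 64 + 4 + 2 + 1, so 17^71 ≡ 214·165·60·17 ≡ 225 (mod 229)
Right side y^r · r^s mod p:
165^2 = 27225 ≡ 203
165^4 ≡ 203^2 = 41209 ≡ 218
165^8 ≡ 218^2 = 47524 ≡ 121
165^16 ≡ 121^2 = 14641 ≡ 214
165^32 ≡ 214^2 = 45796 ≡ 225
61 = 32 + 16 + 8 + 4 + 1, so 165^61 ≡ 225·214·121·218·165 ≡ 218 (mod 229)
61^2 = 3721 ≡ 57
61^4 ≡ 57^2 = 3249 ≡ 43
61^8 ≡ 43^2 = 1849 ≡ 17
61^16 ≡ 17^2 = 289 ≡ 60
61^32 ≡ 60^2 = 3600 ≡ 165
61^64 ≡ 165^2 = 27225 ≡ 203
61^128 ≡ 203^2 = 41209 ≡ 218
184 = 128 + 32 + 16 + 8, so 61^184 ≡ 218·165·60·17 ≡ 165 (mod 229)
218·165 = 35970 ≡ 17 (mod 229)
225 ≠ 17, so verification fails.

no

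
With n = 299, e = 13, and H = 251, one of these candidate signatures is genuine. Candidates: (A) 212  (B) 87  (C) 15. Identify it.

Candidate A: Squares mod 299: 212^1≡212, 212^2≡94, 212^4≡165, 212^8≡16; 13 = 8 + 4 + 1, so 212^13 ≡ 16·165·212 ≡ 251 (mod 299)
  → matches H = 251
Candidate B: Squares mod 299: 87^1≡87, 87^2≡94, 87^4≡165, 87^8≡16; 13 = 8 + 4 + 1, so 87^13 ≡ 16·165·87 ≡ 48 (mod 299)
Candidate C: Squares mod 299: 15^1≡15, 15^2≡225, 15^4≡94, 15^8≡165; 13 = 8 + 4 + 1, so 15^13 ≡ 165·94·15 ≡ 28 (mod 299)

A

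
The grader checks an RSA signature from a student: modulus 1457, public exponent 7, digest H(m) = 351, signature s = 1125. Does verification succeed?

Squares mod 1457: s^1≡1125, s^2≡949, s^4≡175
7 = 4 + 2 + 1, so s^7 ≡ 175·949·1125 ≡ 351 (mod 1457)
Since 351 equals the digest 351, verification succeeds.

passes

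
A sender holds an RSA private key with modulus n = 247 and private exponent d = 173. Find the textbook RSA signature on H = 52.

H^2 ≡ 52^2 = 2704 ≡ 234
H^4 ≡ 234^2 = 54756 ≡ 169
H^8 ≡ 169^2 = 28561 ≡ 156
H^16 ≡ 156^2 = 24336 ≡ 130
H^32 ≡ 130^2 = 16900 ≡ 104
H^64 ≡ 104^2 = 10816 ≡ 195
H^128 ≡ 195^2 = 38025 ≡ 234
173 = 128 + 32 + 8 + 4 + 1, so H^173 ≡ 234·104·156·169·52 ≡ 13 (mod 247)

13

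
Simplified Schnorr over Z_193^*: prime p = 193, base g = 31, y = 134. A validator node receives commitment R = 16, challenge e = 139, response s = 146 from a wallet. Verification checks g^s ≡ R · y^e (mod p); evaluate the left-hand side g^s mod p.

4

31^2 = 961 ≡ 189
31^4 ≡ 189^2 = 35721 ≡ 16
31^8 ≡ 16^2 = 256 ≡ 63
31^16 ≡ 63^2 = 3969 ≡ 109
31^32 ≡ 109^2 = 11881 ≡ 108
31^64 ≡ 108^2 = 11664 ≡ 84
31^128 ≡ 84^2 = 7056 ≡ 108
146 = 128 + 16 + 2, so 31^146 ≡ 108·109·189 ≡ 4 (mod 193)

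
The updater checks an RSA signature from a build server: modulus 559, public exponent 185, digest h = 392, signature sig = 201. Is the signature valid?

valid

sig^2 ≡ 201^2 = 40401 ≡ 153
sig^4 ≡ 153^2 = 23409 ≡ 490
sig^8 ≡ 490^2 = 240100 ≡ 289
sig^16 ≡ 289^2 = 83521 ≡ 230
sig^32 ≡ 230^2 = 52900 ≡ 354
sig^64 ≡ 354^2 = 125316 ≡ 100
sig^128 ≡ 100^2 = 10000 ≡ 497
185 = 128 + 32 + 16 + 8 + 1, so sig^185 ≡ 497·354·230·289·201 ≡ 392 (mod 559)
Since 392 equals the digest 392, verification succeeds.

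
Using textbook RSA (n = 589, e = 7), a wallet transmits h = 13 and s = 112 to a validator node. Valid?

s^2 ≡ 112^2 = 12544 ≡ 175
s^4 ≡ 175^2 = 30625 ≡ 586
7 = 4 + 2 + 1, so s^7 ≡ 586·175·112 ≡ 100 (mod 589)
The recovered value 100 does not match the digest 13.

no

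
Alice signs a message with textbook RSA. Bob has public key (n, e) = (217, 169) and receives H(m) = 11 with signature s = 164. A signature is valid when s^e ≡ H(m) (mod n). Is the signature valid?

invalid

s^2 ≡ 164^2 = 26896 ≡ 205
s^4 ≡ 205^2 = 42025 ≡ 144
s^8 ≡ 144^2 = 20736 ≡ 121
s^16 ≡ 121^2 = 14641 ≡ 102
s^32 ≡ 102^2 = 10404 ≡ 205
s^64 ≡ 205^2 = 42025 ≡ 144
s^128 ≡ 144^2 = 20736 ≡ 121
169 = 128 + 32 + 8 + 1, so s^169 ≡ 121·205·121·164 ≡ 206 (mod 217)
s^169 mod 217 = 206, but H(m) = 11.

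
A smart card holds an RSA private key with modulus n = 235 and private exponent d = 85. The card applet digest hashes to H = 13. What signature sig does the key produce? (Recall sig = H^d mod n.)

88

H^2 ≡ 13^2 = 169
H^4 ≡ 169^2 = 28561 ≡ 126
H^8 ≡ 126^2 = 15876 ≡ 131
H^16 ≡ 131^2 = 17161 ≡ 6
H^32 ≡ 6^2 = 36
H^64 ≡ 36^2 = 1296 ≡ 121
85 = 64 + 16 + 4 + 1, so H^85 ≡ 121·6·126·13 ≡ 88 (mod 235)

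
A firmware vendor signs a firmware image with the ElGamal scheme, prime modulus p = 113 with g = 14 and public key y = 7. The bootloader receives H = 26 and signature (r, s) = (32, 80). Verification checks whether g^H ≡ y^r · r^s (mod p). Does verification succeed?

Left side g^H mod p:
Squares mod 113: 14^1≡14, 14^2≡83, 14^4≡109, 14^8≡16, 14^16≡30
26 = 16 + 8 + 2, so 14^26 ≡ 30·16·83 ≡ 64 (mod 113)
Right side y^r · r^s mod p:
Squares mod 113: 7^1≡7, 7^2≡49, 7^4≡28, 7^8≡106, 7^16≡49, 7^32≡28
7^32 ≡ 28 (mod 113)
Squares mod 113: 32^1≡32, 32^2≡7, 32^4≡49, 32^8≡28, 32^16≡106, 32^32≡49, 32^64≡28
80 = 64 + 16, so 32^80 ≡ 28·106 ≡ 30 (mod 113)
28·30 = 840 ≡ 49 (mod 113)
64 ≠ 49, so verification fails.

fails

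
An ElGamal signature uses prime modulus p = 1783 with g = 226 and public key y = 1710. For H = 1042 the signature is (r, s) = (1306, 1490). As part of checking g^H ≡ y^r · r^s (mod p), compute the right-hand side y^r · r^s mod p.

1068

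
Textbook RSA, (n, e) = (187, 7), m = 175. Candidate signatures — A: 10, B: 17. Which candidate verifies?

A

Candidate A: Squares mod 187: 10^1≡10, 10^2≡100, 10^4≡89; 7 = 4 + 2 + 1, so 10^7 ≡ 89·100·10 ≡ 175 (mod 187)
  → matches m = 175
Candidate B: Squares mod 187: 17^1≡17, 17^2≡102, 17^4≡119; 7 = 4 + 2 + 1, so 17^7 ≡ 119·102·17 ≡ 85 (mod 187)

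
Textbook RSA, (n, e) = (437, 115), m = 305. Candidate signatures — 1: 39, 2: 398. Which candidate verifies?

1

Candidate 1: Squares mod 437: 39^1≡39, 39^2≡210, 39^4≡400, 39^8≡58, 39^16≡305, 39^32≡381, 39^64≡77; 115 = 64 + 32 + 16 + 2 + 1, so 39^115 ≡ 77·381·305·210·39 ≡ 305 (mod 437)
  → matches m = 305
Candidate 2: Squares mod 437: 398^1≡398, 398^2≡210, 398^4≡400, 398^8≡58, 398^16≡305, 398^32≡381, 398^64≡77; 115 = 64 + 32 + 16 + 2 + 1, so 398^115 ≡ 77·381·305·210·398 ≡ 132 (mod 437)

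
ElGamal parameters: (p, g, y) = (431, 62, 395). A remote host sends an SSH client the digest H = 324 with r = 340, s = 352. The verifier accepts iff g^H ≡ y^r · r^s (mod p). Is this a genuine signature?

genuine

Left side g^H mod p:
62^324 mod 431 = 380
Right side y^r · r^s mod p:
395^340 mod 431 = 48
340^352 mod 431 = 403
48·403 = 19344 ≡ 380 (mod 431)
380 ≡ 380 (mod 431), so the signature is genuine.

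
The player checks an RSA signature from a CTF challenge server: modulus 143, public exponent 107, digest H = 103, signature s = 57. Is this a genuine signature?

Squares mod 143: s^1≡57, s^2≡103, s^4≡27, s^8≡14, s^16≡53, s^32≡92, s^64≡27
107 = 64 + 32 + 8 + 2 + 1, so s^107 ≡ 27·92·14·103·57 ≡ 73 (mod 143)
The recovered value 73 does not match the digest 103.

forged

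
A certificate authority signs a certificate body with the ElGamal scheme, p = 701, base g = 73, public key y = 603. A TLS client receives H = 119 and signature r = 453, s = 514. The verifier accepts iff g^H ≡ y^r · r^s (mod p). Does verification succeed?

fails

Left side g^H mod p:
73^2 = 5329 ≡ 422
73^4 ≡ 422^2 = 178084 ≡ 30
73^8 ≡ 30^2 = 900 ≡ 199
73^16 ≡ 199^2 = 39601 ≡ 345
73^32 ≡ 345^2 = 119025 ≡ 556
73^64 ≡ 556^2 = 309136 ≡ 696
119 = 64 + 32 + 16 + 4 + 2 + 1, so 73^119 ≡ 696·556·345·30·422·73 ≡ 466 (mod 701)
Right side y^r · r^s mod p:
603^2 = 363609 ≡ 491
603^4 ≡ 491^2 = 241081 ≡ 638
603^8 ≡ 638^2 = 407044 ≡ 464
603^16 ≡ 464^2 = 215296 ≡ 89
603^32 ≡ 89^2 = 7921 ≡ 210
603^64 ≡ 210^2 = 44100 ≡ 638
603^128 ≡ 638^2 = 407044 ≡ 464
603^256 ≡ 464^2 = 215296 ≡ 89
453 = 256 + 128 + 64 + 4 + 1, so 603^453 ≡ 89·464·638·638·603 ≡ 450 (mod 701)
453^2 = 205209 ≡ 517
453^4 ≡ 517^2 = 267289 ≡ 208
453^8 ≡ 208^2 = 43264 ≡ 503
453^16 ≡ 503^2 = 253009 ≡ 649
453^32 ≡ 649^2 = 421201 ≡ 601
453^64 ≡ 601^2 = 361201 ≡ 186
453^128 ≡ 186^2 = 34596 ≡ 247
453^256 ≡ 247^2 = 61009 ≡ 22
453^512 ≡ 22^2 = 484
514 = 512 + 2, so 453^514 ≡ 484·517 ≡ 672 (mod 701)
450·672 = 302400 ≡ 269 (mod 701)
466 ≠ 269, so verification fails.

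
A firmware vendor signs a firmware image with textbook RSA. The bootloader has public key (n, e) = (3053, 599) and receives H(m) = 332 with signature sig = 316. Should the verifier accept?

accept

Squares mod 3053: sig^1≡316, sig^2≡2160, sig^4≡616, sig^8≡884, sig^16≡2941, sig^32≡332, sig^64≡316, sig^128≡2160, sig^256≡616, sig^512≡884
599 = 512 + 64 + 16 + 4 + 2 + 1, so sig^599 ≡ 884·316·2941·616·2160·316 ≡ 332 (mod 3053)
332 = H(m), so the signature checks out.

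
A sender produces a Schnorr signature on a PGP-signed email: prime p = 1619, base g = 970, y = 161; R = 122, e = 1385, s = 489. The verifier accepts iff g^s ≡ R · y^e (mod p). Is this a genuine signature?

g^s mod p:
970^2 = 940900 ≡ 261
970^4 ≡ 261^2 = 68121 ≡ 123
970^8 ≡ 123^2 = 15129 ≡ 558
970^16 ≡ 558^2 = 311364 ≡ 516
970^32 ≡ 516^2 = 266256 ≡ 740
970^64 ≡ 740^2 = 547600 ≡ 378
970^128 ≡ 378^2 = 142884 ≡ 412
970^256 ≡ 412^2 = 169744 ≡ 1368
489 = 256 + 128 + 64 + 32 + 8 + 1, so 970^489 ≡ 1368·412·378·740·558·970 ≡ 1478 (mod 1619)
R · y^e mod p:
161^2 = 25921 ≡ 17
161^4 ≡ 17^2 = 289
161^8 ≡ 289^2 = 83521 ≡ 952
161^16 ≡ 952^2 = 906304 ≡ 1283
161^32 ≡ 1283^2 = 1646089 ≡ 1185
161^64 ≡ 1185^2 = 1404225 ≡ 552
161^128 ≡ 552^2 = 304704 ≡ 332
161^256 ≡ 332^2 = 110224 ≡ 132
161^512 ≡ 132^2 = 17424 ≡ 1234
161^1024 ≡ 1234^2 = 1522756 ≡ 896
1385 = 1024 + 256 + 64 + 32 + 8 + 1, so 161^1385 ≡ 896·132·552·1185·952·161 ≡ 1188 (mod 1619)
122·1188 = 144936 ≡ 845 (mod 1619)
1478 ≠ 845; the check fails.

forged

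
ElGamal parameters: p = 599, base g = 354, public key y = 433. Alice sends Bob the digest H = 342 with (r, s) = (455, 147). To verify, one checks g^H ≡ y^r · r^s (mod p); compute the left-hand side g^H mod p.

240

354^2 = 125316 ≡ 125
354^4 ≡ 125^2 = 15625 ≡ 51
354^8 ≡ 51^2 = 2601 ≡ 205
354^16 ≡ 205^2 = 42025 ≡ 95
354^32 ≡ 95^2 = 9025 ≡ 40
354^64 ≡ 40^2 = 1600 ≡ 402
354^128 ≡ 402^2 = 161604 ≡ 473
354^256 ≡ 473^2 = 223729 ≡ 302
342 = 256 + 64 + 16 + 4 + 2, so 354^342 ≡ 302·402·95·51·125 ≡ 240 (mod 599)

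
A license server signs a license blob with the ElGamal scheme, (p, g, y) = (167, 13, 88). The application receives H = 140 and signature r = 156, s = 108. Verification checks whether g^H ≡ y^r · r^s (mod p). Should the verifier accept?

Left side g^H mod p:
13^2 = 169 ≡ 2
13^4 ≡ 2^2 = 4
13^8 ≡ 4^2 = 16
13^16 ≡ 16^2 = 256 ≡ 89
13^32 ≡ 89^2 = 7921 ≡ 72
13^64 ≡ 72^2 = 5184 ≡ 7
13^128 ≡ 7^2 = 49
140 = 128 + 8 + 4, so 13^140 ≡ 49·16·4 ≡ 130 (mod 167)
Right side y^r · r^s mod p:
88^2 = 7744 ≡ 62
88^4 ≡ 62^2 = 3844 ≡ 3
88^8 ≡ 3^2 = 9
88^16 ≡ 9^2 = 81
88^32 ≡ 81^2 = 6561 ≡ 48
88^64 ≡ 48^2 = 2304 ≡ 133
88^128 ≡ 133^2 = 17689 ≡ 154
156 = 128 + 16 + 8 + 4, so 88^156 ≡ 154·81·9·3 ≡ 126 (mod 167)
156^2 = 24336 ≡ 121
156^4 ≡ 121^2 = 14641 ≡ 112
156^8 ≡ 112^2 = 12544 ≡ 19
156^16 ≡ 19^2 = 361 ≡ 27
156^32 ≡ 27^2 = 729 ≡ 61
156^64 ≡ 61^2 = 3721 ≡ 47
108 = 64 + 32 + 8 + 4, so 156^108 ≡ 47·61·19·112 ≡ 132 (mod 167)
126·132 = 16632 ≡ 99 (mod 167)
130 ≠ 99, so verification fails.

reject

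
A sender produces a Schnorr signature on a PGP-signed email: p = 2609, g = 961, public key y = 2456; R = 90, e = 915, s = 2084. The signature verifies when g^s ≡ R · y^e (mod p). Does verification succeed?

fails

g^s mod p:
Squares mod 2609: 961^1≡961, 961^2≡2544, 961^4≡1616, 961^8≡2456, 961^16≡2537, 961^32≡2575, 961^64≡1156, 961^128≡528, 961^256≡2230, 961^512≡146, 961^1024≡444, 961^2048≡1461
2084 = 2048 + 32 + 4, so 961^2084 ≡ 1461·2575·1616 ≡ 528 (mod 2609)
R · y^e mod p:
Squares mod 2609: 2456^1≡2456, 2456^2≡2537, 2456^4≡2575, 2456^8≡1156, 2456^16≡528, 2456^32≡2230, 2456^64≡146, 2456^128≡444, 2456^256≡1461, 2456^512≡359
915 = 512 + 256 + 128 + 16 + 2 + 1, so 2456^915 ≡ 359·1461·444·528·2537·2456 ≡ 267 (mod 2609)
90·267 = 24030 ≡ 549 (mod 2609)
528 ≠ 549; the check fails.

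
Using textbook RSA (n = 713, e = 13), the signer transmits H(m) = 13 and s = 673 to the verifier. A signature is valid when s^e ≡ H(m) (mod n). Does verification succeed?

s^13 mod 713 = 13
s^13 mod 713 = 13 matches H(m).

passes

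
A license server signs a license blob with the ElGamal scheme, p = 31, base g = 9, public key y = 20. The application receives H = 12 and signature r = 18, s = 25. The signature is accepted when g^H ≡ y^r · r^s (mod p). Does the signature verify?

does not verify

Left side g^H mod p:
9^2 = 81 ≡ 19
9^4 ≡ 19^2 = 361 ≡ 20
9^8 ≡ 20^2 = 400 ≡ 28
12 = 8 + 4, so 9^12 ≡ 28·20 ≡ 2 (mod 31)
Right side y^r · r^s mod p:
20^2 = 400 ≡ 28
20^4 ≡ 28^2 = 784 ≡ 9
20^8 ≡ 9^2 = 81 ≡ 19
20^16 ≡ 19^2 = 361 ≡ 20
18 = 16 + 2, so 20^18 ≡ 20·28 ≡ 2 (mod 31)
18^2 = 324 ≡ 14
18^4 ≡ 14^2 = 196 ≡ 10
18^8 ≡ 10^2 = 100 ≡ 7
18^16 ≡ 7^2 = 49 ≡ 18
25 = 16 + 8 + 1, so 18^25 ≡ 18·7·18 ≡ 5 (mod 31)
2·5 = 10 ≡ 10 (mod 31)
2 ≠ 10, so verification fails.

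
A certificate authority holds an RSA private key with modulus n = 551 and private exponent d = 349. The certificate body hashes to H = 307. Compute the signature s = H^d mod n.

249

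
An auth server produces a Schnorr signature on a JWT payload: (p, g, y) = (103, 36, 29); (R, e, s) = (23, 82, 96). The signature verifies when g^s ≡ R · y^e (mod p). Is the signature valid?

invalid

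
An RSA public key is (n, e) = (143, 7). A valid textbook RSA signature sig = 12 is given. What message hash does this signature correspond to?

Squares mod 143: sig^1≡12, sig^2≡1, sig^4≡1
7 = 4 + 2 + 1, so sig^7 ≡ 1·1·12 ≡ 12 (mod 143)

12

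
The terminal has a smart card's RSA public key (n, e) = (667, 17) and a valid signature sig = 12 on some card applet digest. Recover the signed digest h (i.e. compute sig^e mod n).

sig^17 mod 667 = 331

331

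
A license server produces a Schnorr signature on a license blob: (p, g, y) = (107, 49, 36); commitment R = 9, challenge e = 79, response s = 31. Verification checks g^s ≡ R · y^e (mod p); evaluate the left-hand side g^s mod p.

49^2 = 2401 ≡ 47
49^4 ≡ 47^2 = 2209 ≡ 69
49^8 ≡ 69^2 = 4761 ≡ 53
49^16 ≡ 53^2 = 2809 ≡ 27
31 = 16 + 8 + 4 + 2 + 1, so 49^31 ≡ 27·53·69·47·49 ≡ 52 (mod 107)

52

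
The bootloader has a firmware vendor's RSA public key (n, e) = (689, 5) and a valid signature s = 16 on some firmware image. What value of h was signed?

607

Squares mod 689: s^1≡16, s^2≡256, s^4≡81
5 = 4 + 1, so s^5 ≡ 81·16 ≡ 607 (mod 689)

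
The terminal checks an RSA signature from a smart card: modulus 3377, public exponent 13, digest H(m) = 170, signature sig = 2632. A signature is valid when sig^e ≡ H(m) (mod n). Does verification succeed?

sig^2 ≡ 2632^2 = 6927424 ≡ 1197
sig^4 ≡ 1197^2 = 1432809 ≡ 961
sig^8 ≡ 961^2 = 923521 ≡ 1600
13 = 8 + 4 + 1, so sig^13 ≡ 1600·961·2632 ≡ 170 (mod 3377)
sig^13 mod 3377 = 170 matches H(m).

passes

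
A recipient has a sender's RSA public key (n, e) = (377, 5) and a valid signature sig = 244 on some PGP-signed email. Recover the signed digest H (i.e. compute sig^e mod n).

186

sig^2 ≡ 244^2 = 59536 ≡ 347
sig^4 ≡ 347^2 = 120409 ≡ 146
5 = 4 + 1, so sig^5 ≡ 146·244 ≡ 186 (mod 377)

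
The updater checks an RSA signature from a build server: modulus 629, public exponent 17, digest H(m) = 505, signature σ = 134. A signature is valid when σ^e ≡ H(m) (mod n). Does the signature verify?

does not verify

σ^2 ≡ 134^2 = 17956 ≡ 344
σ^4 ≡ 344^2 = 118336 ≡ 84
σ^8 ≡ 84^2 = 7056 ≡ 137
σ^16 ≡ 137^2 = 18769 ≡ 528
17 = 16 + 1, so σ^17 ≡ 528·134 ≡ 304 (mod 629)
304 ≠ 505, so verification fails.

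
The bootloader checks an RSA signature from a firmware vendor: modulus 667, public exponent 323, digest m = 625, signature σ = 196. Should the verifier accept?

reject

Squares mod 667: σ^1≡196, σ^2≡397, σ^4≡197, σ^8≡123, σ^16≡455, σ^32≡255, σ^64≡326, σ^128≡223, σ^256≡371
323 = 256 + 64 + 2 + 1, so σ^323 ≡ 371·326·397·196 ≡ 312 (mod 667)
σ^323 mod 667 = 312, but m = 625.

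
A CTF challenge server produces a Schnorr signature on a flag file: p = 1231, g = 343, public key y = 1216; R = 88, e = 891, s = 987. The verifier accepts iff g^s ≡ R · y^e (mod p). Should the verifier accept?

accept

g^s mod p:
343^2 = 117649 ≡ 704
343^4 ≡ 704^2 = 495616 ≡ 754
343^8 ≡ 754^2 = 568516 ≡ 1025
343^16 ≡ 1025^2 = 1050625 ≡ 582
343^32 ≡ 582^2 = 338724 ≡ 199
343^64 ≡ 199^2 = 39601 ≡ 209
343^128 ≡ 209^2 = 43681 ≡ 596
343^256 ≡ 596^2 = 355216 ≡ 688
343^512 ≡ 688^2 = 473344 ≡ 640
987 = 512 + 256 + 128 + 64 + 16 + 8 + 2 + 1, so 343^987 ≡ 640·688·596·209·582·1025·704·343 ≡ 310 (mod 1231)
R · y^e mod p:
1216^2 = 1478656 ≡ 225
1216^4 ≡ 225^2 = 50625 ≡ 154
1216^8 ≡ 154^2 = 23716 ≡ 327
1216^16 ≡ 327^2 = 106929 ≡ 1063
1216^32 ≡ 1063^2 = 1129969 ≡ 1142
1216^64 ≡ 1142^2 = 1304164 ≡ 535
1216^128 ≡ 535^2 = 286225 ≡ 633
1216^256 ≡ 633^2 = 400689 ≡ 614
1216^512 ≡ 614^2 = 376996 ≡ 310
891 = 512 + 256 + 64 + 32 + 16 + 8 + 2 + 1, so 1216^891 ≡ 310·614·535·1142·1063·327·225·1216 ≡ 647 (mod 1231)
88·647 = 56936 ≡ 310 (mod 1231)
310 ≡ 310 (mod 1231); signature holds.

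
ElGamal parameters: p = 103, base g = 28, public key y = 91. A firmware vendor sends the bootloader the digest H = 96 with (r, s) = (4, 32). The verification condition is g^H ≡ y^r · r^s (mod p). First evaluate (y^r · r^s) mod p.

Squares mod 103: 91^1≡91, 91^2≡41, 91^4≡33
91^4 ≡ 33 (mod 103)
Squares mod 103: 4^1≡4, 4^2≡16, 4^4≡50, 4^8≡28, 4^16≡63, 4^32≡55
4^32 ≡ 55 (mod 103)
y^r · r^s ≡ 33·55 = 1815 ≡ 64 (mod 103)

64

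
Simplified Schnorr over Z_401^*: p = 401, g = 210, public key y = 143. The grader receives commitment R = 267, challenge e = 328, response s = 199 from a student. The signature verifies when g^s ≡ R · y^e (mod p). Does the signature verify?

verifies

g^s mod p:
210^2 = 44100 ≡ 391
210^4 ≡ 391^2 = 152881 ≡ 100
210^8 ≡ 100^2 = 10000 ≡ 376
210^16 ≡ 376^2 = 141376 ≡ 224
210^32 ≡ 224^2 = 50176 ≡ 51
210^64 ≡ 51^2 = 2601 ≡ 195
210^128 ≡ 195^2 = 38025 ≡ 331
199 = 128 + 64 + 4 + 2 + 1, so 210^199 ≡ 331·195·100·391·210 ≡ 21 (mod 401)
R · y^e mod p:
143^2 = 20449 ≡ 399
143^4 ≡ 399^2 = 159201 ≡ 4
143^8 ≡ 4^2 = 16
143^16 ≡ 16^2 = 256
143^32 ≡ 256^2 = 65536 ≡ 173
143^64 ≡ 173^2 = 29929 ≡ 255
143^128 ≡ 255^2 = 65025 ≡ 63
143^256 ≡ 63^2 = 3969 ≡ 360
328 = 256 + 64 + 8, so 143^328 ≡ 360·255·16 ≡ 338 (mod 401)
267·338 = 90246 ≡ 21 (mod 401)
21 ≡ 21 (mod 401); signature holds.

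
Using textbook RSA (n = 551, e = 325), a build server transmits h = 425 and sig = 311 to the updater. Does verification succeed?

passes

sig^2 ≡ 311^2 = 96721 ≡ 296
sig^4 ≡ 296^2 = 87616 ≡ 7
sig^8 ≡ 7^2 = 49
sig^16 ≡ 49^2 = 2401 ≡ 197
sig^32 ≡ 197^2 = 38809 ≡ 239
sig^64 ≡ 239^2 = 57121 ≡ 368
sig^128 ≡ 368^2 = 135424 ≡ 429
sig^256 ≡ 429^2 = 184041 ≡ 7
325 = 256 + 64 + 4 + 1, so sig^325 ≡ 7·368·7·311 ≡ 425 (mod 551)
425 = h, so the signature checks out.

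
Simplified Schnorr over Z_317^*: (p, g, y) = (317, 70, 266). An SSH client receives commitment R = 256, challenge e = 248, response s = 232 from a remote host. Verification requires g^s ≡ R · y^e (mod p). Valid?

yes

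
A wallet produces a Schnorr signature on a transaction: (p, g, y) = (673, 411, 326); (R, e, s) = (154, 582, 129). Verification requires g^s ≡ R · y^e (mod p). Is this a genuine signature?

g^s mod p:
411^2 = 168921 ≡ 671
411^4 ≡ 671^2 = 450241 ≡ 4
411^8 ≡ 4^2 = 16
411^16 ≡ 16^2 = 256
411^32 ≡ 256^2 = 65536 ≡ 255
411^64 ≡ 255^2 = 65025 ≡ 417
411^128 ≡ 417^2 = 173889 ≡ 255
129 = 128 + 1, so 411^129 ≡ 255·411 ≡ 490 (mod 673)
R · y^e mod p:
326^2 = 106276 ≡ 615
326^4 ≡ 615^2 = 378225 ≡ 672
326^8 ≡ 672^2 = 451584 ≡ 1
326^16 ≡ 1^2 = 1
326^32 ≡ 1^2 = 1
326^64 ≡ 1^2 = 1
326^128 ≡ 1^2 = 1
326^256 ≡ 1^2 = 1
326^512 ≡ 1^2 = 1
582 = 512 + 64 + 4 + 2, so 326^582 ≡ 1·1·672·615 ≡ 58 (mod 673)
154·58 = 8932 ≡ 183 (mod 673)
490 ≠ 183; the check fails.

forged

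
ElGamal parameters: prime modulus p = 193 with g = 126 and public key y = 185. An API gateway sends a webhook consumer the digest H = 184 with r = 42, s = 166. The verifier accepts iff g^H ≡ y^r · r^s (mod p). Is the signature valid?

Left side g^H mod p:
126^2 = 15876 ≡ 50
126^4 ≡ 50^2 = 2500 ≡ 184
126^8 ≡ 184^2 = 33856 ≡ 81
126^16 ≡ 81^2 = 6561 ≡ 192
126^32 ≡ 192^2 = 36864 ≡ 1
126^64 ≡ 1^2 = 1
126^128 ≡ 1^2 = 1
184 = 128 + 32 + 16 + 8, so 126^184 ≡ 1·1·192·81 ≡ 112 (mod 193)
Right side y^r · r^s mod p:
185^2 = 34225 ≡ 64
185^4 ≡ 64^2 = 4096 ≡ 43
185^8 ≡ 43^2 = 1849 ≡ 112
185^16 ≡ 112^2 = 12544 ≡ 192
185^32 ≡ 192^2 = 36864 ≡ 1
42 = 32 + 8 + 2, so 185^42 ≡ 1·112·64 ≡ 27 (mod 193)
42^2 = 1764 ≡ 27
42^4 ≡ 27^2 = 729 ≡ 150
42^8 ≡ 150^2 = 22500 ≡ 112
42^16 ≡ 112^2 = 12544 ≡ 192
42^32 ≡ 192^2 = 36864 ≡ 1
42^64 ≡ 1^2 = 1
42^128 ≡ 1^2 = 1
166 = 128 + 32 + 4 + 2, so 42^166 ≡ 1·1·150·27 ≡ 190 (mod 193)
27·190 = 5130 ≡ 112 (mod 193)
112 ≡ 112 (mod 193), so the signature is genuine.

valid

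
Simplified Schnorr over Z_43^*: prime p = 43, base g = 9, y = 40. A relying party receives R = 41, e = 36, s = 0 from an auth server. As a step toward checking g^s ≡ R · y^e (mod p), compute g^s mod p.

1

9^0 mod 43 = 1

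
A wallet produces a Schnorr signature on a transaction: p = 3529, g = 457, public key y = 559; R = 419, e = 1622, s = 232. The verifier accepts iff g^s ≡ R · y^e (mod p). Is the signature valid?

g^s mod p:
Squares mod 3529: 457^1≡457, 457^2≡638, 457^4≡1209, 457^8≡675, 457^16≡384, 457^32≡2767, 457^64≡1888, 457^128≡254
232 = 128 + 64 + 32 + 8, so 457^232 ≡ 254·1888·2767·675 ≡ 2843 (mod 3529)
R · y^e mod p:
Squares mod 3529: 559^1≡559, 559^2≡1929, 559^4≡1475, 559^8≡1761, 559^16≡2659, 559^32≡1694, 559^64≡559, 559^128≡1929, 559^256≡1475, 559^512≡1761, 559^1024≡2659
1622 = 1024 + 512 + 64 + 16 + 4 + 2, so 559^1622 ≡ 2659·1761·559·2659·1475·1929 ≡ 3241 (mod 3529)
419·3241 = 1357979 ≡ 2843 (mod 3529)
2843 ≡ 2843 (mod 3529); signature holds.

valid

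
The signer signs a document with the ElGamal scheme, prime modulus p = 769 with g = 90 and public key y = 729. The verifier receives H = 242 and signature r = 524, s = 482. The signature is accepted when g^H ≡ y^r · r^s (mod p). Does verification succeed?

passes

Left side g^H mod p:
90^2 = 8100 ≡ 410
90^4 ≡ 410^2 = 168100 ≡ 458
90^8 ≡ 458^2 = 209764 ≡ 596
90^16 ≡ 596^2 = 355216 ≡ 707
90^32 ≡ 707^2 = 499849 ≡ 768
90^64 ≡ 768^2 = 589824 ≡ 1
90^128 ≡ 1^2 = 1
242 = 128 + 64 + 32 + 16 + 2, so 90^242 ≡ 1·1·768·707·410 ≡ 43 (mod 769)
Right side y^r · r^s mod p:
729^2 = 531441 ≡ 62
729^4 ≡ 62^2 = 3844 ≡ 768
729^8 ≡ 768^2 = 589824 ≡ 1
729^16 ≡ 1^2 = 1
729^32 ≡ 1^2 = 1
729^64 ≡ 1^2 = 1
729^128 ≡ 1^2 = 1
729^256 ≡ 1^2 = 1
729^512 ≡ 1^2 = 1
524 = 512 + 8 + 4, so 729^524 ≡ 1·1·768 ≡ 768 (mod 769)
524^2 = 274576 ≡ 43
524^4 ≡ 43^2 = 1849 ≡ 311
524^8 ≡ 311^2 = 96721 ≡ 596
524^16 ≡ 596^2 = 355216 ≡ 707
524^32 ≡ 707^2 = 499849 ≡ 768
524^64 ≡ 768^2 = 589824 ≡ 1
524^128 ≡ 1^2 = 1
524^256 ≡ 1^2 = 1
482 = 256 + 128 + 64 + 32 + 2, so 524^482 ≡ 1·1·1·768·43 ≡ 726 (mod 769)
768·726 = 557568 ≡ 43 (mod 769)
43 ≡ 43 (mod 769), so the signature is genuine.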